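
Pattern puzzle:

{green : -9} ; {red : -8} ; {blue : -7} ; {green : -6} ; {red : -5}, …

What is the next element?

Colour: repeats green → red → blue; green, red, blue, green, red → blue.
Second component: +1 each step; -9, -8, -7, -6, -5 → -4.
Putting it together: {blue : -4}.

{blue : -4}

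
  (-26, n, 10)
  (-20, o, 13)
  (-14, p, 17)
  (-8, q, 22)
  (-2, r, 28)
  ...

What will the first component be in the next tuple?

4

First component: +6 each step; -26, -20, -14, -8, -2 → 4.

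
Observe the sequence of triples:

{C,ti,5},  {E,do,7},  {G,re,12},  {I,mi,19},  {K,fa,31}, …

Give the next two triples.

Letter: letters move forward 2 places in the alphabet; C, E, G, I, K → M → O.
For the note, runs through the solfège scale do→ti: ti, do, re, mi, fa → sol → la.
Third coordinate: 5, 7, 12, 19, 31 → 50 → 81 (each term is the sum of the two before it).
So the next two triples are {M,sol,50} and {O,la,81}.

{M,sol,50}, {O,la,81}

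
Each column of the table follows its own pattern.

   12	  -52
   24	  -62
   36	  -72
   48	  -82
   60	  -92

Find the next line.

First component: +12 each step; 12, 24, 36, 48, 60 → 72.
Second component: −10 each step, so -52, -62, -72, -82, -92 → -102.
Putting it together: 72  -102.

72  -102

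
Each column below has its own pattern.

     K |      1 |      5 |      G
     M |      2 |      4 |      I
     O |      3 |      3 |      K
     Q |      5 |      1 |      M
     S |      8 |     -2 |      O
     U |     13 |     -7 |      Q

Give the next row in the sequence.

W  21  -15  S

First letter: K, M, O, Q, S, U → W (letters move forward 2 places in the alphabet).
Second component — each term is the sum of the two before it: 1, 2, 3, 5, 8, 13 → 21.
Third component goes 5, 4, 3, 1, -2, -7 → -15 (together with the second component always sums to 6).
Second letter: letters move forward 2 places in the alphabet; G, I, K, M, O, Q → S.
Putting it together: W  21  -15  S.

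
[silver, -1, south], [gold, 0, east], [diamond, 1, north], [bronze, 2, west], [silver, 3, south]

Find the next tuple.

Rank: repeats silver → gold → diamond → bronze, so silver, gold, diamond, bronze, silver → gold.
Second coordinate goes -1, 0, 1, 2, 3 → 4 (+1 each step).
Direction: repeats south → east → north → west, so south, east, north, west, south → east.
Combining the parts gives [gold, 4, east].

[gold, 4, east]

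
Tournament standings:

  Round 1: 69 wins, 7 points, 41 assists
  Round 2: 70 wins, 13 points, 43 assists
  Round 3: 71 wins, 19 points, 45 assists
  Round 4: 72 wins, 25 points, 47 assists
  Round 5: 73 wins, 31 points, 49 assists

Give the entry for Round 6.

74 wins, 37 points, 51 assists

Wins — +1 each step: 69, 70, 71, 72, 73 → 74.
Points: +6 each step, so 7, 13, 19, 25, 31 → 37.
Assists — +2 each step: 41, 43, 45, 47, 49 → 51.
So the next line is 74 wins, 37 points, 51 assists.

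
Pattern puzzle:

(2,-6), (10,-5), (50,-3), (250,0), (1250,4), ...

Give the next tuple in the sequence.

First slot — ×5 each step: 2, 10, 50, 250, 1250 → 6250.
Second slot: -6, -5, -3, 0, 4 → 9 (differences are 1, 2, 3, … (increasing by 1 each time)).
Combining the parts gives (6250,9).

(6250,9)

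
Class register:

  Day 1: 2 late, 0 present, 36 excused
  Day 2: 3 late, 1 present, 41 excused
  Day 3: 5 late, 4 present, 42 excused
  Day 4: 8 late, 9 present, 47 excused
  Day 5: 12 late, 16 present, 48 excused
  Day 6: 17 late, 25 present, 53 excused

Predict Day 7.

Late goes 2, 3, 5, 8, 12, 17 → 23 (differences are 1, 2, 3, … (increasing by 1 each time)).
Present: differences are 1, 3, 5, … (increasing by 2 each time); 0, 1, 4, 9, 16, 25 → 36.
For the excused, alternating steps +5, +1, +5, +1, …: 36, 41, 42, 47, 48, 53 → 54.
Combining the parts gives 23 late, 36 present, 54 excused.

23 late, 36 present, 54 excused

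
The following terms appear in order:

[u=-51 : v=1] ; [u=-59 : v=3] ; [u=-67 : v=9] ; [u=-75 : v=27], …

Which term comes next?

For the u, −8 each step: -51, -59, -67, -75 → -83.
For the v, ×3 each step: 1, 3, 9, 27 → 81.
So the next term is [u=-83 : v=81].

[u=-83 : v=81]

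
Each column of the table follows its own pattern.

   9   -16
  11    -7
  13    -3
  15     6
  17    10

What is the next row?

19  19

First component: +2 each step, so 9, 11, 13, 15, 17 → 19.
Second component goes -16, -7, -3, 6, 10 → 19 (alternating steps +9, +4, +9, +4, …).
So the next row is 19  19.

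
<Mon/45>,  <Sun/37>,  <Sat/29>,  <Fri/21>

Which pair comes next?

Day — runs backward through the weekdays Mon→Sun: Mon, Sun, Sat, Fri → Thu.
Second entry — −8 each step: 45, 37, 29, 21 → 13.
So the next pair is <Thu/13>.

<Thu/13>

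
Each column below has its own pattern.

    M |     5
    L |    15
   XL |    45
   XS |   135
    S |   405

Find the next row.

Size: M, L, XL, XS, S → M (runs through clothing sizes XS→XL).
Second component — ×3 each step: 5, 15, 45, 135, 405 → 1215.
Combining the parts gives M  1215.

M  1215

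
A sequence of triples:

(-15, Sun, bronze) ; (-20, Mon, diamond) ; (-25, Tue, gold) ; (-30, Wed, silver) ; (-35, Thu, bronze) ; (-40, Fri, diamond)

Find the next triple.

(-45, Sat, gold)

For the first component, −5 each step: -15, -20, -25, -30, -35, -40 → -45.
Day — runs through the weekdays Mon→Sun: Sun, Mon, Tue, Wed, Thu, Fri → Sat.
Rank goes bronze, diamond, gold, silver, bronze, diamond → gold (repeats bronze → diamond → gold → silver).
Putting it together: (-45, Sat, gold).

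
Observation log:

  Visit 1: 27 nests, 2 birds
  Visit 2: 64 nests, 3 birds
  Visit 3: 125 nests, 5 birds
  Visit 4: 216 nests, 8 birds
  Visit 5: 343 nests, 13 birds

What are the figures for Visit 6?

512 nests, 21 birds

Nests — perfect cubes: 3³, 4³, 5³, …: 27, 64, 125, 216, 343 → 512.
Birds goes 2, 3, 5, 8, 13 → 21 (each term is the sum of the two before it).
Combining the parts gives 512 nests, 21 birds.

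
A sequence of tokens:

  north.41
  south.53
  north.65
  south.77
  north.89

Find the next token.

south.101

Direction: north, south, north, south, north → south (alternates north ↔ south).
Second component: +12 each step; 41, 53, 65, 77, 89 → 101.
Combining the parts gives south.101.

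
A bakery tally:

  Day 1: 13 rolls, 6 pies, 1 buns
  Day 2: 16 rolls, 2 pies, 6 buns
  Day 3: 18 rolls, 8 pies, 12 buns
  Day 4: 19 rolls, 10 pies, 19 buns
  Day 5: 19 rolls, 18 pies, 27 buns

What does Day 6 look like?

18 rolls, 28 pies, 36 buns

For the rolls, differences are 3, 2, 1, … (decreasing by 1 each time): 13, 16, 18, 19, 19 → 18.
For the pies, each term is the sum of the two before it: 6, 2, 8, 10, 18 → 28.
Buns goes 1, 6, 12, 19, 27 → 36 (differences are 5, 6, 7, … (increasing by 1 each time)).
Putting it together: 18 rolls, 28 pies, 36 buns.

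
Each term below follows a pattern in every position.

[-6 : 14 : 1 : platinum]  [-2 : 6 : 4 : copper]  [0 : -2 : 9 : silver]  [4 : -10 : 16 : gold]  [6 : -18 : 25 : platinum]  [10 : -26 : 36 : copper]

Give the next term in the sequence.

First value goes -6, -2, 0, 4, 6, 10 → 12 (alternating steps +4, +2, +4, +2, …).
Second value: −8 each step; 14, 6, -2, -10, -18, -26 → -34.
Third value goes 1, 4, 9, 16, 25, 36 → 49 (perfect squares: 1², 2², 3², …).
For the metal, repeats platinum → copper → silver → gold: platinum, copper, silver, gold, platinum, copper → silver.
Combining the parts gives [12 : -34 : 49 : silver].

[12 : -34 : 49 : silver]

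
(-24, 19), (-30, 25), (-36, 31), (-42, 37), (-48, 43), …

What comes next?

(-54, 49)

For the first entry, −6 each step: -24, -30, -36, -42, -48 → -54.
Second entry: together with the first entry always sums to -5, so 19, 25, 31, 37, 43 → 49.
So the next tuple is (-54, 49).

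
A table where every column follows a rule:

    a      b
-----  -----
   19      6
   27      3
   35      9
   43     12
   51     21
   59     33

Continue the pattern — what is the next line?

Column a: 19, 27, 35, 43, 51, 59 → 67 (+8 each step).
For the column b, each term is the sum of the two before it: 6, 3, 9, 12, 21, 33 → 54.
So the next line is 67  54.

67  54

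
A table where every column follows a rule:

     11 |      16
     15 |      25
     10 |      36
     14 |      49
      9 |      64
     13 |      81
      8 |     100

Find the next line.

First component: alternating steps +4, −5, +4, −5, …, so 11, 15, 10, 14, 9, 13, 8 → 12.
Second component goes 16, 25, 36, 49, 64, 81, 100 → 121 (perfect squares: 4², 5², 6², …).
Putting it together: 12  121.

12  121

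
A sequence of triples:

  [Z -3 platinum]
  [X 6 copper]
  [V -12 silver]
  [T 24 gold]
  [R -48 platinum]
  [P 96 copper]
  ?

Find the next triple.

[N -192 silver]

Letter: letters move back 2 places in the alphabet, so Z, X, V, T, R, P → N.
Second part: ×(-2) each step, so -3, 6, -12, 24, -48, 96 → -192.
Metal — repeats platinum → copper → silver → gold: platinum, copper, silver, gold, platinum, copper → silver.
So the next triple is [N -192 silver].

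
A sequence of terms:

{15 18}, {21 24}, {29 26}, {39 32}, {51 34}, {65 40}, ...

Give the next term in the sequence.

{81 42}

First entry goes 15, 21, 29, 39, 51, 65 → 81 (differences are 6, 8, 10, … (increasing by 2 each time)).
Second entry — alternating steps +6, +2, +6, +2, …: 18, 24, 26, 32, 34, 40 → 42.
So the next term is {81 42}.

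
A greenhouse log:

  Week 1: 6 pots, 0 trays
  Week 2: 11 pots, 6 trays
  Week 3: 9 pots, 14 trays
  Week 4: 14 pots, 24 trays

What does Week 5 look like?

Pots goes 6, 11, 9, 14 → 12 (alternating steps +5, −2, +5, −2, …).
Trays goes 0, 6, 14, 24 → 36 (differences are 6, 8, 10, … (increasing by 2 each time)).
Combining the parts gives 12 pots, 36 trays.

12 pots, 36 trays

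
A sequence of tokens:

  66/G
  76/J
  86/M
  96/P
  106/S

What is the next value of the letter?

V

Letter goes G, J, M, P, S → V (letters move forward 3 places in the alphabet).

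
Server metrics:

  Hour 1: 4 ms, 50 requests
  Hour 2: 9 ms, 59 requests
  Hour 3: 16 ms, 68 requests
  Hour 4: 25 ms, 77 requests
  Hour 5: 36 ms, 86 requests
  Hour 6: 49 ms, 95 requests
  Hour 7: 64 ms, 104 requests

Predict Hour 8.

81 ms, 113 requests

Ms: perfect squares: 2², 3², 4², …, so 4, 9, 16, 25, 36, 49, 64 → 81.
Requests: +9 each step, so 50, 59, 68, 77, 86, 95, 104 → 113.
So the next line is 81 ms, 113 requests.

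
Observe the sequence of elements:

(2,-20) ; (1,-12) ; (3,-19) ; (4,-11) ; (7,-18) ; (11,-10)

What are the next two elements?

(18,-17), (29,-9)

First component: each term is the sum of the two before it; 2, 1, 3, 4, 7, 11 → 18 → 29.
Second component goes -20, -12, -19, -11, -18, -10 → -17 → -9 (alternating steps +8, −7, +8, −7, …).
So the next two elements are (18,-17) and (29,-9).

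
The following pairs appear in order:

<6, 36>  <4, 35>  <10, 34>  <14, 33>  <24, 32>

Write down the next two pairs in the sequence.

<38, 31>, <62, 30>

First part goes 6, 4, 10, 14, 24 → 38 → 62 (each term is the sum of the two before it).
For the second part, −1 each step: 36, 35, 34, 33, 32 → 31 → 30.
So the next two pairs are <38, 31> and <62, 30>.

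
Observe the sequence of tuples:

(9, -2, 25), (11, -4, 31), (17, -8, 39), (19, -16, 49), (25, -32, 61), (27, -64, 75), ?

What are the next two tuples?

(33, -128, 91), (35, -256, 109)

First part: 9, 11, 17, 19, 25, 27 → 33 → 35 (alternating steps +2, +6, +2, +6, …).
Second part goes -2, -4, -8, -16, -32, -64 → -128 → -256 (×2 each step).
Third part: 25, 31, 39, 49, 61, 75 → 91 → 109 (differences are 6, 8, 10, … (increasing by 2 each time)).
Putting the parts together: (33, -128, 91) and then (35, -256, 109).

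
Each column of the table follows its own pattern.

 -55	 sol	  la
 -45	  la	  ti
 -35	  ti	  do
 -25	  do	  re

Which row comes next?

First component — +10 each step: -55, -45, -35, -25 → -15.
For the first note, runs through the solfège scale do→ti: sol, la, ti, do → re.
Second note — runs through the solfège scale do→ti: la, ti, do, re → mi.
So the next row is -15  re  mi.

-15  re  mi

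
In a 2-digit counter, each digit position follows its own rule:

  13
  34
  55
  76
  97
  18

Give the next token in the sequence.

For the first digit, +2 each step, mod 10: 1, 3, 5, 7, 9, 1 → 3.
Second digit: +1 each step, mod 10, so 3, 4, 5, 6, 7, 8 → 9.
Combining the parts gives 39.

39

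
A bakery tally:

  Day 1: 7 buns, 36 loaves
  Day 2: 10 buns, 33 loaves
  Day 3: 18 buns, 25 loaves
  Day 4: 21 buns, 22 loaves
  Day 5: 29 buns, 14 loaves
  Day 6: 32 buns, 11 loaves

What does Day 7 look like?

40 buns, 3 loaves

Buns: alternating steps +3, +8, +3, +8, …, so 7, 10, 18, 21, 29, 32 → 40.
Loaves goes 36, 33, 25, 22, 14, 11 → 3 (together with the buns always sums to 43).
So the next line is 40 buns, 3 loaves.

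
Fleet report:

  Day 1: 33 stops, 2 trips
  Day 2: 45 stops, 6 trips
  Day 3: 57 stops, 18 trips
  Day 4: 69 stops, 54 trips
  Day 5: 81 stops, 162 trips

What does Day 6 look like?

For the stops, +12 each step: 33, 45, 57, 69, 81 → 93.
Trips: ×3 each step, so 2, 6, 18, 54, 162 → 486.
Combining the parts gives 93 stops, 486 trips.

93 stops, 486 trips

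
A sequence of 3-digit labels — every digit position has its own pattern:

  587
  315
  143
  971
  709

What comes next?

537

First digit goes 5, 3, 1, 9, 7 → 5 (−2 each step, mod 10).
Second digit: 8, 1, 4, 7, 0 → 3 (+3 each step, mod 10).
For the third digit, −2 each step, mod 10: 7, 5, 3, 1, 9 → 7.
Combining the parts gives 537.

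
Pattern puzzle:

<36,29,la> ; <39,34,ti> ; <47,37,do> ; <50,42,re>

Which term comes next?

First entry: alternating steps +3, +8, +3, +8, …, so 36, 39, 47, 50 → 58.
For the second entry, alternating steps +5, +3, +5, +3, …: 29, 34, 37, 42 → 45.
Note: la, ti, do, re → mi (runs through the solfège scale do→ti).
So the next term is <58,45,mi>.

<58,45,mi>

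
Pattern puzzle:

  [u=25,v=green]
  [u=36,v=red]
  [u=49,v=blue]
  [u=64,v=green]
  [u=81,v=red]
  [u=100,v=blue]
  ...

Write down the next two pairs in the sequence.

[u=121,v=green], [u=144,v=red]

U — perfect squares: 5², 6², 7², …: 25, 36, 49, 64, 81, 100 → 121 → 144.
V: repeats green → red → blue; green, red, blue, green, red, blue → green → red.
Putting the parts together: [u=121,v=green] and then [u=144,v=red].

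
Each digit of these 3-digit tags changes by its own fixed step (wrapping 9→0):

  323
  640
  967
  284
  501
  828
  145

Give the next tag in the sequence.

462

For the first digit, +3 each step, mod 10: 3, 6, 9, 2, 5, 8, 1 → 4.
Second digit: +2 each step, mod 10; 2, 4, 6, 8, 0, 2, 4 → 6.
For the third digit, −3 each step, mod 10: 3, 0, 7, 4, 1, 8, 5 → 2.
So the next tag is 462.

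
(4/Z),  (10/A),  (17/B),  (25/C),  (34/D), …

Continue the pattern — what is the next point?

First value: 4, 10, 17, 25, 34 → 44 (differences are 6, 7, 8, … (increasing by 1 each time)).
Letter goes Z, A, B, C, D → E (letters move forward 1 place in the alphabet, wrapping Z→A).
Putting it together: (44/E).

(44/E)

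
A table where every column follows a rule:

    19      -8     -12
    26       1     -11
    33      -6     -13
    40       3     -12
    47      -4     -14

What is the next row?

First component: +7 each step; 19, 26, 33, 40, 47 → 54.
Second component: -8, 1, -6, 3, -4 → 5 (alternating steps +9, −7, +9, −7, …).
Third component: -12, -11, -13, -12, -14 → -13 (alternating steps +1, −2, +1, −2, …).
Combining the parts gives 54  5  -13.

54  5  -13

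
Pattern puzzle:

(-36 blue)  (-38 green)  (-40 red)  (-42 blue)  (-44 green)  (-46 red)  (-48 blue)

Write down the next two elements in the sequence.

(-50 green), (-52 red)

First slot goes -36, -38, -40, -42, -44, -46, -48 → -50 → -52 (−2 each step).
Colour: repeats blue → green → red, so blue, green, red, blue, green, red, blue → green → red.
So the next two elements are (-50 green) and (-52 red).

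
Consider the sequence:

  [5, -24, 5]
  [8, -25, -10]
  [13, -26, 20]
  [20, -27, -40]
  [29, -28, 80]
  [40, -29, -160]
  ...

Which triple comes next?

[53, -30, 320]

First part — differences are 3, 5, 7, … (increasing by 2 each time): 5, 8, 13, 20, 29, 40 → 53.
Second part: -24, -25, -26, -27, -28, -29 → -30 (−1 each step).
Third part goes 5, -10, 20, -40, 80, -160 → 320 (×(-2) each step).
Combining the parts gives [53, -30, 320].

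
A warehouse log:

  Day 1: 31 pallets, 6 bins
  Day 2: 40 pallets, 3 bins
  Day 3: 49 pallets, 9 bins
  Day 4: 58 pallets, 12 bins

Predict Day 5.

Pallets: +9 each step; 31, 40, 49, 58 → 67.
Bins — each term is the sum of the two before it: 6, 3, 9, 12 → 21.
So the next row is 67 pallets, 21 bins.

67 pallets, 21 bins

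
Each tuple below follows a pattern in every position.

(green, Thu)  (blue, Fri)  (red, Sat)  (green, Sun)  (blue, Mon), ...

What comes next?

For the colour, repeats green → blue → red: green, blue, red, green, blue → red.
For the day, runs through the weekdays Mon→Sun: Thu, Fri, Sat, Sun, Mon → Tue.
So the next tuple is (red, Tue).

(red, Tue)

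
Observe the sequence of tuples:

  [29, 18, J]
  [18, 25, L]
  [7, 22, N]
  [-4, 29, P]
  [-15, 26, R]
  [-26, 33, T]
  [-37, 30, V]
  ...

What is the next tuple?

[-48, 37, X]

First part: −11 each step, so 29, 18, 7, -4, -15, -26, -37 → -48.
Second part: 18, 25, 22, 29, 26, 33, 30 → 37 (alternating steps +7, −3, +7, −3, …).
Letter: letters move forward 2 places in the alphabet; J, L, N, P, R, T, V → X.
So the next tuple is [-48, 37, X].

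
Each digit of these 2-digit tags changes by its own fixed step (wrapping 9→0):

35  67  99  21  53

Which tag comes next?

85

For the first digit, +3 each step, mod 10: 3, 6, 9, 2, 5 → 8.
Second digit — +2 each step, mod 10: 5, 7, 9, 1, 3 → 5.
Combining the parts gives 85.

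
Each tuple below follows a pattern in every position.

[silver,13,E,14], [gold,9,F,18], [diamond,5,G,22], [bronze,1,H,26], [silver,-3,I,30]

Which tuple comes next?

Rank goes silver, gold, diamond, bronze, silver → gold (repeats silver → gold → diamond → bronze).
Second entry: −4 each step; 13, 9, 5, 1, -3 → -7.
Letter goes E, F, G, H, I → J (letters move forward 1 place in the alphabet).
Fourth entry: together with the second entry always sums to 27; 14, 18, 22, 26, 30 → 34.
So the next tuple is [gold,-7,J,34].

[gold,-7,J,34]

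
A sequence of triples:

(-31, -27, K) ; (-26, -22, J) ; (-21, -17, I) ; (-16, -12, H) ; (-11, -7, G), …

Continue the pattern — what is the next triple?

(-6, -2, F)

For the first part, +5 each step: -31, -26, -21, -16, -11 → -6.
Second part — always 4 more than the first part: -27, -22, -17, -12, -7 → -2.
Letter: K, J, I, H, G → F (letters move back 1 place in the alphabet).
Combining the parts gives (-6, -2, F).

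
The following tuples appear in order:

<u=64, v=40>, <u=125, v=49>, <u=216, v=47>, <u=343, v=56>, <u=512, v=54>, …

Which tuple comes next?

<u=729, v=63>

U: 64, 125, 216, 343, 512 → 729 (perfect cubes: 4³, 5³, 6³, …).
For the v, alternating steps +9, −2, +9, −2, …: 40, 49, 47, 56, 54 → 63.
So the next tuple is <u=729, v=63>.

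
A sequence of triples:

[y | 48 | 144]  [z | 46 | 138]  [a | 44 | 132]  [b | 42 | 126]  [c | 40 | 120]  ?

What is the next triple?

Letter: letters move forward 1 place in the alphabet, wrapping Z→A; y, z, a, b, c → d.
Second coordinate — −2 each step: 48, 46, 44, 42, 40 → 38.
Third coordinate goes 144, 138, 132, 126, 120 → 114 (always 3 × the second coordinate).
Putting it together: [d | 38 | 114].

[d | 38 | 114]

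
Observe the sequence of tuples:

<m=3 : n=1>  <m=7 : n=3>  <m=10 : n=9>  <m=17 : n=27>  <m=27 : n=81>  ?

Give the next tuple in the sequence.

M: each term is the sum of the two before it, so 3, 7, 10, 17, 27 → 44.
N: 1, 3, 9, 27, 81 → 243 (×3 each step).
Putting it together: <m=44 : n=243>.

<m=44 : n=243>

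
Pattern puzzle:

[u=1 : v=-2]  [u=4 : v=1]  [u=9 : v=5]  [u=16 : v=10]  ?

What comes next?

For the u, perfect squares: 1², 2², 3², …: 1, 4, 9, 16 → 25.
V: differences are 3, 4, 5, … (increasing by 1 each time), so -2, 1, 5, 10 → 16.
So the next tuple is [u=25 : v=16].

[u=25 : v=16]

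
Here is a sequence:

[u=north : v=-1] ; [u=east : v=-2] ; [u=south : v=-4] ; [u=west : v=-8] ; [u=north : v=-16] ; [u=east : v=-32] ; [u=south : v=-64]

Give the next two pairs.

U: repeats north → east → south → west; north, east, south, west, north, east, south → west → north.
V — ×2 each step: -1, -2, -4, -8, -16, -32, -64 → -128 → -256.
So the next two pairs are [u=west : v=-128] and [u=north : v=-256].

[u=west : v=-128], [u=north : v=-256]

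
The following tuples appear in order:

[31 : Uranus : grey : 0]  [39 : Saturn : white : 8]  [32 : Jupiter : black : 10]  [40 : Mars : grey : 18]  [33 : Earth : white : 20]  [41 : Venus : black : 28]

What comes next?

[34 : Mercury : grey : 30]

First entry: alternating steps +8, −7, +8, −7, …, so 31, 39, 32, 40, 33, 41 → 34.
Planet: runs backward through the planets Mercury→Neptune; Uranus, Saturn, Jupiter, Mars, Earth, Venus → Mercury.
Shade: repeats grey → white → black, so grey, white, black, grey, white, black → grey.
Fourth entry goes 0, 8, 10, 18, 20, 28 → 30 (alternating steps +8, +2, +8, +2, …).
Putting it together: [34 : Mercury : grey : 30].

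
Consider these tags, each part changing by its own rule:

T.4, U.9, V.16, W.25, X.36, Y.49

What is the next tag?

Z.64

Letter — letters move forward 1 place in the alphabet: T, U, V, W, X, Y → Z.
Second component goes 4, 9, 16, 25, 36, 49 → 64 (perfect squares: 2², 3², 4², …).
Putting it together: Z.64.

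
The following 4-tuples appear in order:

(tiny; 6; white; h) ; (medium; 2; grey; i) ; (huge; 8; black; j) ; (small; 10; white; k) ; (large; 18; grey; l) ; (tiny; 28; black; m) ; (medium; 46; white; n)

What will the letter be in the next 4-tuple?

o

Letter: h, i, j, k, l, m, n → o (letters move forward 1 place in the alphabet).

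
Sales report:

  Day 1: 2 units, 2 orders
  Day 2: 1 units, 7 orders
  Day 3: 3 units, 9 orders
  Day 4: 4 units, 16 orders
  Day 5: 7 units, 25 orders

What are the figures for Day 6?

11 units, 41 orders

Units goes 2, 1, 3, 4, 7 → 11 (each term is the sum of the two before it).
Orders — each term is the sum of the two before it: 2, 7, 9, 16, 25 → 41.
Putting it together: 11 units, 41 orders.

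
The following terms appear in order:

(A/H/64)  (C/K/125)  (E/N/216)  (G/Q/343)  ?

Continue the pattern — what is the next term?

(I/T/512)

For the first letter, letters move forward 2 places in the alphabet: A, C, E, G → I.
Second letter: letters move forward 3 places in the alphabet; H, K, N, Q → T.
For the third coordinate, perfect cubes: 4³, 5³, 6³, …: 64, 125, 216, 343 → 512.
Putting it together: (I/T/512).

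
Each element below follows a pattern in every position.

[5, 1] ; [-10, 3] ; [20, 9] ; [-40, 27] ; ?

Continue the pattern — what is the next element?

First coordinate — ×(-2) each step: 5, -10, 20, -40 → 80.
Second coordinate — ×3 each step: 1, 3, 9, 27 → 81.
So the next element is [80, 81].

[80, 81]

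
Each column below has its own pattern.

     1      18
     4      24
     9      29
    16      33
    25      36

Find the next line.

First component: perfect squares: 1², 2², 3², …, so 1, 4, 9, 16, 25 → 36.
Second component — differences are 6, 5, 4, … (decreasing by 1 each time): 18, 24, 29, 33, 36 → 38.
Putting it together: 36  38.

36  38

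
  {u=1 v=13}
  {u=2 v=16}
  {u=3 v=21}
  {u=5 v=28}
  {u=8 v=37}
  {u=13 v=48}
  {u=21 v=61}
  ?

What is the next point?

U: 1, 2, 3, 5, 8, 13, 21 → 34 (each term is the sum of the two before it).
V — differences are 3, 5, 7, … (increasing by 2 each time): 13, 16, 21, 28, 37, 48, 61 → 76.
Combining the parts gives {u=34 v=76}.

{u=34 v=76}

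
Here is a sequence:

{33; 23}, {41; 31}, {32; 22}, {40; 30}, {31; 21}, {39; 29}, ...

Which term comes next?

First entry: 33, 41, 32, 40, 31, 39 → 30 (alternating steps +8, −9, +8, −9, …).
Second entry goes 23, 31, 22, 30, 21, 29 → 20 (always 10 less than the first entry).
Putting it together: {30; 20}.

{30; 20}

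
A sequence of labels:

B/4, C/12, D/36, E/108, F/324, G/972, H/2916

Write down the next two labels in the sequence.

Letter: B, C, D, E, F, G, H → I → J (letters move forward 1 place in the alphabet).
Second component — ×3 each step: 4, 12, 36, 108, 324, 972, 2916 → 8748 → 26244.
So the next two labels are I/8748 and J/26244.

I/8748 then J/26244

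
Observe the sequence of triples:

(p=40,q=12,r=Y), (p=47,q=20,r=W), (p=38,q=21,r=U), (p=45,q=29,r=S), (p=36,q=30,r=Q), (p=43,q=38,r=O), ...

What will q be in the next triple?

39

Q: 12, 20, 21, 29, 30, 38 → 39 (alternating steps +8, +1, +8, +1, …).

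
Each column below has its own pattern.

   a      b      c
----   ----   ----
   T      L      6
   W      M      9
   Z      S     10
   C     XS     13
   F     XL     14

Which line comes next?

I  L  17

Column a goes T, W, Z, C, F → I (letters move forward 3 places in the alphabet, wrapping Z→A).
Column b: runs backward through clothing sizes XS→XL; L, M, S, XS, XL → L.
Column c — alternating steps +3, +1, +3, +1, …: 6, 9, 10, 13, 14 → 17.
Putting it together: I  L  17.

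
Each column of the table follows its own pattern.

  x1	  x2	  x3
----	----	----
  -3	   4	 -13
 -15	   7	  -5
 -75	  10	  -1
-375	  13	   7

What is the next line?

Column x1: ×5 each step; -3, -15, -75, -375 → -1875.
Column x2 — +3 each step: 4, 7, 10, 13 → 16.
Column x3: -13, -5, -1, 7 → 11 (alternating steps +8, +4, +8, +4, …).
Putting it together: -1875  16  11.

-1875  16  11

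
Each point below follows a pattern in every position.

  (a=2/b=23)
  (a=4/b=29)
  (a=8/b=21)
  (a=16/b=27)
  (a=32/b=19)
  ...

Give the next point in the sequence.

(a=64/b=25)

A: ×2 each step, so 2, 4, 8, 16, 32 → 64.
B — alternating steps +6, −8, +6, −8, …: 23, 29, 21, 27, 19 → 25.
Combining the parts gives (a=64/b=25).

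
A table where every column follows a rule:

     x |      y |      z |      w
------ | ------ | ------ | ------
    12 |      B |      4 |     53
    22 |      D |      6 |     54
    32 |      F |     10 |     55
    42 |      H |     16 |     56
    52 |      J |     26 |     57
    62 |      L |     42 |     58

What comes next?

72  N  68  59

Column x: 12, 22, 32, 42, 52, 62 → 72 (+10 each step).
Column y goes B, D, F, H, J, L → N (letters move forward 2 places in the alphabet).
Column z goes 4, 6, 10, 16, 26, 42 → 68 (each term is the sum of the two before it).
Column w: +1 each step, so 53, 54, 55, 56, 57, 58 → 59.
Combining the parts gives 72  N  68  59.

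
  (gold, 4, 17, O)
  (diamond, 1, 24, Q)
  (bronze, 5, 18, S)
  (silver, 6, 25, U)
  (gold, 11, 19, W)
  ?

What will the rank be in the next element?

diamond

Rank: repeats gold → diamond → bronze → silver, so gold, diamond, bronze, silver, gold → diamond.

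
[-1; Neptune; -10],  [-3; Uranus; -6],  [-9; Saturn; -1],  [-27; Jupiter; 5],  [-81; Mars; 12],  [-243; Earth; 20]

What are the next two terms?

[-729; Venus; 29], [-2187; Mercury; 39]

For the first component, ×3 each step: -1, -3, -9, -27, -81, -243 → -729 → -2187.
Planet — runs backward through the planets Mercury→Neptune: Neptune, Uranus, Saturn, Jupiter, Mars, Earth → Venus → Mercury.
Third component: differences are 4, 5, 6, … (increasing by 1 each time); -10, -6, -1, 5, 12, 20 → 29 → 39.
So the next two terms are [-729; Venus; 29] and [-2187; Mercury; 39].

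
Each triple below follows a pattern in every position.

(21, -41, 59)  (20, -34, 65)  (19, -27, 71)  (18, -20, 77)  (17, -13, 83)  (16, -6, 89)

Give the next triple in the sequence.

(15, 1, 95)

First part: 21, 20, 19, 18, 17, 16 → 15 (−1 each step).
For the second part, +7 each step: -41, -34, -27, -20, -13, -6 → 1.
Third part: 59, 65, 71, 77, 83, 89 → 95 (+6 each step).
So the next triple is (15, 1, 95).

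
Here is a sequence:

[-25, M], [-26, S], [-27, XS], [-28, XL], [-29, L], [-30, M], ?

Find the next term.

[-31, S]

First coordinate — −1 each step: -25, -26, -27, -28, -29, -30 → -31.
For the size, repeats M → S → XS → XL → L: M, S, XS, XL, L, M → S.
Putting it together: [-31, S].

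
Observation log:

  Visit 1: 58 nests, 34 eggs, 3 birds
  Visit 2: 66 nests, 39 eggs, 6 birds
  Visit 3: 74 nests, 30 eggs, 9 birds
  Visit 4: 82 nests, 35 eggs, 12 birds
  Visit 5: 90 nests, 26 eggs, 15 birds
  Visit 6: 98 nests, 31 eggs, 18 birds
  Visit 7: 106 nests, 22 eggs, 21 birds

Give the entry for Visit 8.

114 nests, 27 eggs, 24 birds

Nests: 58, 66, 74, 82, 90, 98, 106 → 114 (+8 each step).
Eggs: 34, 39, 30, 35, 26, 31, 22 → 27 (alternating steps +5, −9, +5, −9, …).
Birds: +3 each step, so 3, 6, 9, 12, 15, 18, 21 → 24.
Putting it together: 114 nests, 27 eggs, 24 birds.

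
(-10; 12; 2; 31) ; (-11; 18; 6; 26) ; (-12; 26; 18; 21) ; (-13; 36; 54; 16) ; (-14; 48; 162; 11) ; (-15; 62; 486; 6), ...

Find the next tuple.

For the first part, −1 each step: -10, -11, -12, -13, -14, -15 → -16.
Second part: differences are 6, 8, 10, … (increasing by 2 each time), so 12, 18, 26, 36, 48, 62 → 78.
Third part: ×3 each step; 2, 6, 18, 54, 162, 486 → 1458.
Fourth part: −5 each step; 31, 26, 21, 16, 11, 6 → 1.
Combining the parts gives (-16; 78; 1458; 1).

(-16; 78; 1458; 1)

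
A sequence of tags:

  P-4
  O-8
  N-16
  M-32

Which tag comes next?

Letter: letters move back 1 place in the alphabet, so P, O, N, M → L.
Second component — ×2 each step: 4, 8, 16, 32 → 64.
Combining the parts gives L-64.

L-64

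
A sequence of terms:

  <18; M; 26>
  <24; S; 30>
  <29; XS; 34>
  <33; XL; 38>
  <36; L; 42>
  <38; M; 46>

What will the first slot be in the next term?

First slot: 18, 24, 29, 33, 36, 38 → 39 (differences are 6, 5, 4, … (decreasing by 1 each time)).

39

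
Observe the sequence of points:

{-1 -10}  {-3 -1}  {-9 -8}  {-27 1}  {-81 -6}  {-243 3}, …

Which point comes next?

First coordinate: ×3 each step, so -1, -3, -9, -27, -81, -243 → -729.
Second coordinate goes -10, -1, -8, 1, -6, 3 → -4 (alternating steps +9, −7, +9, −7, …).
Combining the parts gives {-729 -4}.

{-729 -4}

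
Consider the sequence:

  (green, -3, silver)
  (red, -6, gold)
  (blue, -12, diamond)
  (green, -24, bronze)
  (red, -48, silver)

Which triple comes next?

Colour goes green, red, blue, green, red → blue (repeats green → red → blue).
Second value goes -3, -6, -12, -24, -48 → -96 (×2 each step).
Rank: repeats silver → gold → diamond → bronze, so silver, gold, diamond, bronze, silver → gold.
So the next triple is (blue, -96, gold).

(blue, -96, gold)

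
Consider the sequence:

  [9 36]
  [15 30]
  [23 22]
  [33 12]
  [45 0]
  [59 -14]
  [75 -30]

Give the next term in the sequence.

First value goes 9, 15, 23, 33, 45, 59, 75 → 93 (differences are 6, 8, 10, … (increasing by 2 each time)).
Second value: together with the first value always sums to 45; 36, 30, 22, 12, 0, -14, -30 → -48.
Combining the parts gives [93 -48].

[93 -48]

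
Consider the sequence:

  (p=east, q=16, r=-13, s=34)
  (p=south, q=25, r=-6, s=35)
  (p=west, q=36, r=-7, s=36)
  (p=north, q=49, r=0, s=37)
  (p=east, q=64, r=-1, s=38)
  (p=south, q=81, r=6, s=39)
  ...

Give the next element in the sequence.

(p=west, q=100, r=5, s=40)

For the p, repeats east → south → west → north: east, south, west, north, east, south → west.
Q — perfect squares: 4², 5², 6², …: 16, 25, 36, 49, 64, 81 → 100.
R: alternating steps +7, −1, +7, −1, …, so -13, -6, -7, 0, -1, 6 → 5.
S goes 34, 35, 36, 37, 38, 39 → 40 (+1 each step).
Combining the parts gives (p=west, q=100, r=5, s=40).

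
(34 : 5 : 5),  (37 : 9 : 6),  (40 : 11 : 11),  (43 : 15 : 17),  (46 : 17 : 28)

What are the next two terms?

(49 : 21 : 45), (52 : 23 : 73)

First slot — +3 each step: 34, 37, 40, 43, 46 → 49 → 52.
Second slot goes 5, 9, 11, 15, 17 → 21 → 23 (alternating steps +4, +2, +4, +2, …).
Third slot: each term is the sum of the two before it; 5, 6, 11, 17, 28 → 45 → 73.
Putting the parts together: (49 : 21 : 45) and then (52 : 23 : 73).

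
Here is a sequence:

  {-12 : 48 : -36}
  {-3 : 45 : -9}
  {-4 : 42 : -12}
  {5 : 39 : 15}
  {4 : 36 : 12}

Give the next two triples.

{13 : 33 : 39}, {12 : 30 : 36}

First part: alternating steps +9, −1, +9, −1, …, so -12, -3, -4, 5, 4 → 13 → 12.
For the second part, −3 each step: 48, 45, 42, 39, 36 → 33 → 30.
For the third part, always 3 × the first part: -36, -9, -12, 15, 12 → 39 → 36.
Putting the parts together: {13 : 33 : 39} and then {12 : 30 : 36}.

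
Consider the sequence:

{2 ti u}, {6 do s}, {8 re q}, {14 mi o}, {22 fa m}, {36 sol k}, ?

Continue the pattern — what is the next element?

{58 la i}

First entry — each term is the sum of the two before it: 2, 6, 8, 14, 22, 36 → 58.
Note: ti, do, re, mi, fa, sol → la (runs through the solfège scale do→ti).
Letter: letters move back 2 places in the alphabet; u, s, q, o, m, k → i.
So the next element is {58 la i}.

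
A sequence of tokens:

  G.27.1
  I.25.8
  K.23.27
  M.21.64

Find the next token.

Letter: letters move forward 2 places in the alphabet, so G, I, K, M → O.
For the second component, −2 each step: 27, 25, 23, 21 → 19.
Third component: perfect cubes: 1³, 2³, 3³, …, so 1, 8, 27, 64 → 125.
So the next token is O.19.125.

O.19.125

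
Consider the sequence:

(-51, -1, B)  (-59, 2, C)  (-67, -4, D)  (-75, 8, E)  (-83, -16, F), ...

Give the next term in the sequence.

First part — −8 each step: -51, -59, -67, -75, -83 → -91.
Second part: ×(-2) each step, so -1, 2, -4, 8, -16 → 32.
Letter — letters move forward 1 place in the alphabet: B, C, D, E, F → G.
Putting it together: (-91, 32, G).

(-91, 32, G)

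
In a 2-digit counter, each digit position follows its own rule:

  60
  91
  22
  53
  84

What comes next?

15

First digit: +3 each step, mod 10, so 6, 9, 2, 5, 8 → 1.
For the second digit, +1 each step, mod 10: 0, 1, 2, 3, 4 → 5.
Combining the parts gives 15.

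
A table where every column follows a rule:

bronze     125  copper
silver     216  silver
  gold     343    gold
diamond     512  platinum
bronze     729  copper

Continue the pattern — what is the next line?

silver  1000  silver

Rank — repeats bronze → silver → gold → diamond: bronze, silver, gold, diamond, bronze → silver.
Second component goes 125, 216, 343, 512, 729 → 1000 (perfect cubes: 5³, 6³, 7³, …).
Metal: repeats copper → silver → gold → platinum; copper, silver, gold, platinum, copper → silver.
Combining the parts gives silver  1000  silver.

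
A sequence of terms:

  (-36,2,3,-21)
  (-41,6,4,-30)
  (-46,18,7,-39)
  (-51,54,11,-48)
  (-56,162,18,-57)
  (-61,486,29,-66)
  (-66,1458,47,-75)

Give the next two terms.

First component: −5 each step, so -36, -41, -46, -51, -56, -61, -66 → -71 → -76.
Second component: ×3 each step, so 2, 6, 18, 54, 162, 486, 1458 → 4374 → 13122.
For the third component, each term is the sum of the two before it: 3, 4, 7, 11, 18, 29, 47 → 76 → 123.
Fourth component: −9 each step, so -21, -30, -39, -48, -57, -66, -75 → -84 → -93.
So the next two terms are (-71,4374,76,-84) and (-76,13122,123,-93).

(-71,4374,76,-84), (-76,13122,123,-93)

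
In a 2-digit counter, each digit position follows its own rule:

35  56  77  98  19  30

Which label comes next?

For the first digit, +2 each step, mod 10: 3, 5, 7, 9, 1, 3 → 5.
Second digit: +1 each step, mod 10, so 5, 6, 7, 8, 9, 0 → 1.
So the next label is 51.

51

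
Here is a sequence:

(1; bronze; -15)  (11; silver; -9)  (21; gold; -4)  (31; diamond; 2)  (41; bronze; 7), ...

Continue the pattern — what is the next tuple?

First slot goes 1, 11, 21, 31, 41 → 51 (+10 each step).
Rank: repeats bronze → silver → gold → diamond, so bronze, silver, gold, diamond, bronze → silver.
Third slot: alternating steps +6, +5, +6, +5, …; -15, -9, -4, 2, 7 → 13.
Combining the parts gives (51; silver; 13).

(51; silver; 13)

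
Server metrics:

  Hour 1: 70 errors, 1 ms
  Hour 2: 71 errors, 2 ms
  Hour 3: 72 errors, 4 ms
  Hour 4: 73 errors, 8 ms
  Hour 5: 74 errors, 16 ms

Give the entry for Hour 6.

75 errors, 32 ms

For the errors, +1 each step: 70, 71, 72, 73, 74 → 75.
For the ms, ×2 each step: 1, 2, 4, 8, 16 → 32.
So the next row is 75 errors, 32 ms.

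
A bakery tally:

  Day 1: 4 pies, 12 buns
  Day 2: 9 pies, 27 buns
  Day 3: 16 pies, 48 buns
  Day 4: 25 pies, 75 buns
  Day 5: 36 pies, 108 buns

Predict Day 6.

Pies: 4, 9, 16, 25, 36 → 49 (perfect squares: 2², 3², 4², …).
Buns: always 3 × the pies; 12, 27, 48, 75, 108 → 147.
Combining the parts gives 49 pies, 147 buns.

49 pies, 147 buns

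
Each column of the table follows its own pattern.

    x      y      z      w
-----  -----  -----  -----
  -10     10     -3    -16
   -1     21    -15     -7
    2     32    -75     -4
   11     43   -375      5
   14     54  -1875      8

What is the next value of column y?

Column x: alternating steps +9, +3, +9, +3, …; -10, -1, 2, 11, 14 → 23.
Column y: +11 each step, so 10, 21, 32, 43, 54 → 65.
Column z — ×5 each step: -3, -15, -75, -375, -1875 → -9375.
Column w: -16, -7, -4, 5, 8 → 17 (always 6 less than the column x).

65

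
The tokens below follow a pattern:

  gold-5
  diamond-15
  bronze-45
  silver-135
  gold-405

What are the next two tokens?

diamond-1215 then bronze-3645

Rank: gold, diamond, bronze, silver, gold → diamond → bronze (repeats gold → diamond → bronze → silver).
Second component — ×3 each step: 5, 15, 45, 135, 405 → 1215 → 3645.
So the next two tokens are diamond-1215 and bronze-3645.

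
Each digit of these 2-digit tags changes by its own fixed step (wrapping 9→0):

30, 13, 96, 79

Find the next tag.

First digit: −2 each step, mod 10; 3, 1, 9, 7 → 5.
Second digit — +3 each step, mod 10: 0, 3, 6, 9 → 2.
Putting it together: 52.

52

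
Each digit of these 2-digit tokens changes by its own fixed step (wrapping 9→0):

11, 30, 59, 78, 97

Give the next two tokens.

16 then 35

First digit: 1, 3, 5, 7, 9 → 1 → 3 (+2 each step, mod 10).
Second digit: 1, 0, 9, 8, 7 → 6 → 5 (−1 each step, mod 10).
Putting the parts together: 16 and then 35.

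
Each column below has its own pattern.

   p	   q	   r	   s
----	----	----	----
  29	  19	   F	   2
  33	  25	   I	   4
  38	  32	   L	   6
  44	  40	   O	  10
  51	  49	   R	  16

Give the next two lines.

Column p: differences are 4, 5, 6, … (increasing by 1 each time), so 29, 33, 38, 44, 51 → 59 → 68.
Column q: differences are 6, 7, 8, … (increasing by 1 each time), so 19, 25, 32, 40, 49 → 59 → 70.
Column r goes F, I, L, O, R → U → X (letters move forward 3 places in the alphabet).
Column s: 2, 4, 6, 10, 16 → 26 → 42 (each term is the sum of the two before it).
So the next two lines are 59  59  U  26 and 68  70  X  42.

59  59  U  26; 68  70  X  42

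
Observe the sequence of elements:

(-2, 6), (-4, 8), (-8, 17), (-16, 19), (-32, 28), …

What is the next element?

First component goes -2, -4, -8, -16, -32 → -64 (×2 each step).
Second component goes 6, 8, 17, 19, 28 → 30 (alternating steps +2, +9, +2, +9, …).
Combining the parts gives (-64, 30).

(-64, 30)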